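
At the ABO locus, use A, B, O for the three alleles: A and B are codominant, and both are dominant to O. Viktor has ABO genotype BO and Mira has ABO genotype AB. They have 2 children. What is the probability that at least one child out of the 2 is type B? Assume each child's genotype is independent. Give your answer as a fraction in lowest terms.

3/4

ABO cross BO × AB → 1/4 A, 1/2 B, 1/4 AB.
So P(type B) = 1/2 per child.
P(none) = (1/2)^2 = 1/4; P(at least one) = 1 − 1/4 = 3/4.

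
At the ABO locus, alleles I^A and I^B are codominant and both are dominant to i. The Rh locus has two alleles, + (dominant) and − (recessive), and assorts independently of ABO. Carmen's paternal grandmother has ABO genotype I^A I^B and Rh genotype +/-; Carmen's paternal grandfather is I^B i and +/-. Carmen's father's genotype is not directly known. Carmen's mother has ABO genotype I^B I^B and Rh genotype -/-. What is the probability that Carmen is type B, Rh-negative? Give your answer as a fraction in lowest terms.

Carmen's father's ABO genotype from I^A I^B × I^B i: 1/4 I^A I^B, 1/4 I^A i, 1/4 I^B I^B, 1/4 I^B i.
Crossing each possibility with the mother I^B I^B and summing P(type B): 1/4·1/2 + 1/4·1/2 + 1/4·1 + 1/4·1 = 3/4.
Similarly for Rh via the father's Rh distribution: P(Rh-) = 1/2.
Independent loci: 3/4 × 1/2 = 3/8.

3/8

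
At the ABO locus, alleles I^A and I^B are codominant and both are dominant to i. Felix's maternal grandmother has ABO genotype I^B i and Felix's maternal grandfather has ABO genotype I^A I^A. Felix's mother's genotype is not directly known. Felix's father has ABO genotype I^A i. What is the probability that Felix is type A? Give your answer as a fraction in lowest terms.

Felix's mother's ABO genotype from I^B i × I^A I^A: 1/2 I^A I^B, 1/2 I^A i.
Crossing each possibility with the father I^A i and summing P(type A): 1/2·1/2 + 1/2·3/4 = 5/8.

5/8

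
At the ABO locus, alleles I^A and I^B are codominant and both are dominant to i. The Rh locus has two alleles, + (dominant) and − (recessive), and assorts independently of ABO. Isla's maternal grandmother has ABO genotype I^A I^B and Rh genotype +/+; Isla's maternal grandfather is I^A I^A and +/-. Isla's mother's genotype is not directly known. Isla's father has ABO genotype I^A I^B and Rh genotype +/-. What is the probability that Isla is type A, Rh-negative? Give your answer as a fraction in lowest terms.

3/64

Isla's mother's ABO genotype from I^A I^B × I^A I^A: 1/2 I^A I^A, 1/2 I^A I^B.
Crossing each possibility with the father I^A I^B and summing P(type A): 1/2·1/2 + 1/2·1/4 = 3/8.
Similarly for Rh via the mother's Rh distribution: P(Rh-) = 1/8.
Independent loci: 3/8 × 1/8 = 3/64.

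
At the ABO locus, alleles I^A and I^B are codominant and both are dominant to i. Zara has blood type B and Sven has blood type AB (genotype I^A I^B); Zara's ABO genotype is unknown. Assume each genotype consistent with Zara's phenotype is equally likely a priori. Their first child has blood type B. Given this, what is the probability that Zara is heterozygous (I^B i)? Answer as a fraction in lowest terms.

Possible genotypes: Zara ∈ {I^B I^B, I^B i}; Sven ∈ {I^A I^B}.
Weight each parental genotype pair by prior × P(type-B child):
  I^B I^B × I^A I^B: posterior weight 1/2.
  I^B i × I^A I^B: posterior weight 1/2.
Sum the posterior weight over pairs where Zara is I^B i: 1/2.

1/2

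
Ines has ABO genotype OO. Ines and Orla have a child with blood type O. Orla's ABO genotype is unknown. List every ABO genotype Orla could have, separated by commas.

For each candidate genotype of Orla, check whether crossing it with OO can produce every observed child phenotype.
  AA → possible child types {A} ✗
  AB → possible child types {A, B} ✗
  AO → possible child types {O, A} ✓
  BB → possible child types {B} ✗
  BO → possible child types {O, B} ✓
  OO → possible child types {O} ✓

AO, BO, OO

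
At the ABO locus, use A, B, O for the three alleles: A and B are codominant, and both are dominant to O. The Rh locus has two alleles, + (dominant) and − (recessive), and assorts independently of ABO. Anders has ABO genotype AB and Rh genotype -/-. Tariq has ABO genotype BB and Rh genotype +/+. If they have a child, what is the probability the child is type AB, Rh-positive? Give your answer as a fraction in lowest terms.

1/2

ABO cross AB × BB → offspring phenotypes: 1/2 B, 1/2 AB.
Rh cross -/- × +/+ → 1 Rh+.
Independent loci: P(type AB, Rh-positive) = 1/2 × 1 = 1/2.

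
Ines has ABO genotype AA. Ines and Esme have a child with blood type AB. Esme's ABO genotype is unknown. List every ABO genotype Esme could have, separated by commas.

For each candidate genotype of Esme, check whether crossing it with AA can produce every observed child phenotype.
  AA → possible child types {A} ✗
  AB → possible child types {A, AB} ✓
  AO → possible child types {A} ✗
  BB → possible child types {AB} ✓
  BO → possible child types {A, AB} ✓
  OO → possible child types {A} ✗

AB, BB, BO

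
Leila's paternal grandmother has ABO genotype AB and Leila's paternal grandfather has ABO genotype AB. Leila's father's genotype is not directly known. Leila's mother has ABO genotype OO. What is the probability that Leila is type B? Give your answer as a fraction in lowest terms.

Leila's father's ABO genotype from AB × AB: 1/4 AA, 1/2 AB, 1/4 BB.
Crossing each possibility with the mother OO and summing P(type B): 1/4·0 + 1/2·1/2 + 1/4·1 = 1/2.

1/2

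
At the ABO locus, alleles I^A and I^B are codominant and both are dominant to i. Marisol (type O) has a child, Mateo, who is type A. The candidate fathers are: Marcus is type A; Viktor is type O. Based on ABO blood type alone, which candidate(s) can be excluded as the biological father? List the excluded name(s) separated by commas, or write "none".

Viktor

A candidate is excluded only if no genotype consistent with his phenotype could produce a type A child with a type O mother.
Viktor (type O): no genotype consistent with that phenotype can produce a type-A child with a type-O mother.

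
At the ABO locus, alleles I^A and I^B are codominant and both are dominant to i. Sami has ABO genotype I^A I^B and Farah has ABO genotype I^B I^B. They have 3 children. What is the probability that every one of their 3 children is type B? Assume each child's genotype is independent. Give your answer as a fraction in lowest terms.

ABO cross I^A I^B × I^B I^B → 1/2 B, 1/2 AB.
So P(type B) = 1/2 per child.
All 3 independent: (1/2)^3 = 1/8.

1/8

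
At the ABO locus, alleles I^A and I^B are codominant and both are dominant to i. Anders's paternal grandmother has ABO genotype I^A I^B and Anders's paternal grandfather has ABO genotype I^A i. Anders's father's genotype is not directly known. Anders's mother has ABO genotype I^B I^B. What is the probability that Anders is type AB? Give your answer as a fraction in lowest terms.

1/2

Anders's father's ABO genotype from I^A I^B × I^A i: 1/4 I^A I^A, 1/4 I^A I^B, 1/4 I^A i, 1/4 I^B i.
Crossing each possibility with the mother I^B I^B and summing P(type AB): 1/4·1 + 1/4·1/2 + 1/4·1/2 + 1/4·0 = 1/2.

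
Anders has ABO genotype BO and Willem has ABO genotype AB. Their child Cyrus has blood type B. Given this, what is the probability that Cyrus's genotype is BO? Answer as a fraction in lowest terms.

1/2

Cross BO × AB → 1/4 AB, 1/4 AO, 1/4 BB, 1/4 BO.
Type-B genotypes among offspring: BB (1/4), BO (1/4); total 1/2.
P(BO | type B) = (1/4) / (1/2) = 1/2.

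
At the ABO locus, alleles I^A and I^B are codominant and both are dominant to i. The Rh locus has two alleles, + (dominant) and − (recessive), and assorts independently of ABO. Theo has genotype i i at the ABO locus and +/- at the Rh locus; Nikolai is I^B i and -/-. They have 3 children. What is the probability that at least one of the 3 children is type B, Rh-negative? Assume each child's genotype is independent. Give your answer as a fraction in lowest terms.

37/64

ABO cross i i × I^B i → 1/2 O, 1/2 B.
Rh cross +/- × -/- → 1/2 Rh+, 1/2 Rh-; so P(type B, Rh-negative) = 1/2 × 1/2 = 1/4 per child.
P(none) = (3/4)^3 = 27/64; P(at least one) = 1 − 27/64 = 37/64.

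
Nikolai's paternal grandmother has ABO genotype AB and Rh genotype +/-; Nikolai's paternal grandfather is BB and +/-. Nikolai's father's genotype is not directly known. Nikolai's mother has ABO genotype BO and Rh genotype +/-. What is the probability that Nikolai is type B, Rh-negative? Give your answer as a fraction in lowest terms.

3/16

Nikolai's father's ABO genotype from AB × BB: 1/2 AB, 1/2 BB.
Crossing each possibility with the mother BO and summing P(type B): 1/2·1/2 + 1/2·1 = 3/4.
Similarly for Rh via the father's Rh distribution: P(Rh-) = 1/4.
Independent loci: 3/4 × 1/4 = 3/16.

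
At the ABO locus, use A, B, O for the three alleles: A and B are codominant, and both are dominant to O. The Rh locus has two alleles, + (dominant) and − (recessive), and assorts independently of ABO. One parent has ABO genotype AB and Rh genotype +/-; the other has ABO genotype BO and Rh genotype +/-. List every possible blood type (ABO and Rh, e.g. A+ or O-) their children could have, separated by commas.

A+, A-, B+, B-, AB+, AB-

Gametes from AB × BO give offspring ABO genotypes AB, AO, BB, BO, i.e. phenotypes A, B, AB.
Rh cross +/- × +/- → phenotypes Rh+, Rh-.
Combining independently: A+, A-, B+, B-, AB+, AB-.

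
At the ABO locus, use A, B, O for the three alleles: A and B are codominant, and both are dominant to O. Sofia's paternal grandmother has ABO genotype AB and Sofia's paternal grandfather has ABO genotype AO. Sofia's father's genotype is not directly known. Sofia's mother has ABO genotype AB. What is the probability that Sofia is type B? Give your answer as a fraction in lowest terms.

Sofia's father's ABO genotype from AB × AO: 1/4 AA, 1/4 AB, 1/4 AO, 1/4 BO.
Crossing each possibility with the mother AB and summing P(type B): 1/4·0 + 1/4·1/4 + 1/4·1/4 + 1/4·1/2 = 1/4.

1/4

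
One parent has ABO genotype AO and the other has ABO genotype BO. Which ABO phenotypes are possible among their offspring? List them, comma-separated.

Gametes from AO × BO give offspring ABO genotypes AB, AO, BO, OO, i.e. phenotypes O, A, B, AB.

O, A, B, AB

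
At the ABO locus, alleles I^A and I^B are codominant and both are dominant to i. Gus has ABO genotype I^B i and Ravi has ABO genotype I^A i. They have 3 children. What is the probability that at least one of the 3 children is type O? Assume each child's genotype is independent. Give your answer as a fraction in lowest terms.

ABO cross I^B i × I^A i → 1/4 O, 1/4 A, 1/4 B, 1/4 AB.
So P(type O) = 1/4 per child.
P(none) = (3/4)^3 = 27/64; P(at least one) = 1 − 27/64 = 37/64.

37/64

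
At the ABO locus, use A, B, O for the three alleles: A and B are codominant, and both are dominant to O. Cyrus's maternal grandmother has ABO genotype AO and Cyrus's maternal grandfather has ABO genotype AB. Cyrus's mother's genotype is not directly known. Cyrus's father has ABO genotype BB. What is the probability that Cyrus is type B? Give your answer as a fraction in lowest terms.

Cyrus's mother's ABO genotype from AO × AB: 1/4 AA, 1/4 AB, 1/4 AO, 1/4 BO.
Crossing each possibility with the father BB and summing P(type B): 1/4·0 + 1/4·1/2 + 1/4·1/2 + 1/4·1 = 1/2.

1/2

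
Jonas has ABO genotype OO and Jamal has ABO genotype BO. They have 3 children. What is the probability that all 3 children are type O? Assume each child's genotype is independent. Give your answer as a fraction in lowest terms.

ABO cross OO × BO → 1/2 O, 1/2 B.
So P(type O) = 1/2 per child.
All 3 independent: (1/2)^3 = 1/8.

1/8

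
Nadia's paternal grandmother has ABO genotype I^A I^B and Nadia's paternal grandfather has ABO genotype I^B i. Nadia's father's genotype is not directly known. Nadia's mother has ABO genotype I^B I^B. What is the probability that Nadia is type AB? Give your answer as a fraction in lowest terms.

1/4

Nadia's father's ABO genotype from I^A I^B × I^B i: 1/4 I^A I^B, 1/4 I^A i, 1/4 I^B I^B, 1/4 I^B i.
Crossing each possibility with the mother I^B I^B and summing P(type AB): 1/4·1/2 + 1/4·1/2 + 1/4·0 + 1/4·0 = 1/4.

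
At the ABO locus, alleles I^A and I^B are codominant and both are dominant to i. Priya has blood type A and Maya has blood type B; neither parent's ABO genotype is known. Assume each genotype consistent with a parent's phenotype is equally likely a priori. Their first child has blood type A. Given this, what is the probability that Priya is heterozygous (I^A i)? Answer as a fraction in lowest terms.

1/3

Possible genotypes: Priya ∈ {I^A I^A, I^A i}; Maya ∈ {I^B I^B, I^B i}.
Weight each parental genotype pair by prior × P(type-A child):
  I^A I^A × I^B i: posterior weight 2/3.
  I^A i × I^B i: posterior weight 1/3.
Sum the posterior weight over pairs where Priya is I^A i: 1/3.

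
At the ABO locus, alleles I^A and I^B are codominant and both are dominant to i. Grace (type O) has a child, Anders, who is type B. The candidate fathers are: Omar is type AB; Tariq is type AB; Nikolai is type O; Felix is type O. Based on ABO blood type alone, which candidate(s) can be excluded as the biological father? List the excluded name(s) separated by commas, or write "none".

Nikolai, Felix

A candidate is excluded only if no genotype consistent with his phenotype could produce a type B child with a type O mother.
Nikolai (type O): no genotype consistent with that phenotype can produce a type-B child with a type-O mother.
Felix (type O): no genotype consistent with that phenotype can produce a type-B child with a type-O mother.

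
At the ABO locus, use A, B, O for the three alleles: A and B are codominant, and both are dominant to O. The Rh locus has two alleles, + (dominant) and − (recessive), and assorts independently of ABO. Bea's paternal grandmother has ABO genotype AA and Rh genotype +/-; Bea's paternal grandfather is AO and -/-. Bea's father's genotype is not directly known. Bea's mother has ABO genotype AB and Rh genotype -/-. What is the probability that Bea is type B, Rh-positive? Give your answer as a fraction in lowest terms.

Bea's father's ABO genotype from AA × AO: 1/2 AA, 1/2 AO.
Crossing each possibility with the mother AB and summing P(type B): 1/2·0 + 1/2·1/4 = 1/8.
Similarly for Rh via the father's Rh distribution: P(Rh+) = 1/4.
Independent loci: 1/8 × 1/4 = 1/32.

1/32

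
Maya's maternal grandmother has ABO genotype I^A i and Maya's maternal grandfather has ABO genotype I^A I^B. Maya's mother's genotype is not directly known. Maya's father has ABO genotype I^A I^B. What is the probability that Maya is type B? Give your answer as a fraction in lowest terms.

Maya's mother's ABO genotype from I^A i × I^A I^B: 1/4 I^A I^A, 1/4 I^A I^B, 1/4 I^A i, 1/4 I^B i.
Crossing each possibility with the father I^A I^B and summing P(type B): 1/4·0 + 1/4·1/4 + 1/4·1/4 + 1/4·1/2 = 1/4.

1/4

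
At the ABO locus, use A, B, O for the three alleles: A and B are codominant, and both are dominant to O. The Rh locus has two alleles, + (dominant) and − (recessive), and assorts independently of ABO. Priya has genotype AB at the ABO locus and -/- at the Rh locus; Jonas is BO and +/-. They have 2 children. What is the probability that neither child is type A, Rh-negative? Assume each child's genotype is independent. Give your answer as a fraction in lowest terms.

49/64

ABO cross AB × BO → 1/4 A, 1/2 B, 1/4 AB.
Rh cross -/- × +/- → 1/2 Rh+, 1/2 Rh-; so P(type A, Rh-negative) = 1/4 × 1/2 = 1/8 per child.
P(not type A, Rh-negative) = 7/8 for one child; (7/8)^2 = 49/64.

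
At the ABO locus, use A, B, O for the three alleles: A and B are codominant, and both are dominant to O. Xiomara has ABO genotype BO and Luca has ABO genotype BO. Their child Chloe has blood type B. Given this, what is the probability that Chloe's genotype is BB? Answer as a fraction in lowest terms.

1/3

Cross BO × BO → 1/4 BB, 1/2 BO, 1/4 OO.
Type-B genotypes among offspring: BB (1/4), BO (1/2); total 3/4.
P(BB | type B) = (1/4) / (3/4) = 1/3.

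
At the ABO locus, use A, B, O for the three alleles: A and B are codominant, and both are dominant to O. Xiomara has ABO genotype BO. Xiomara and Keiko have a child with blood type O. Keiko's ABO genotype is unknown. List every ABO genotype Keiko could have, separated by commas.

For each candidate genotype of Keiko, check whether crossing it with BO can produce every observed child phenotype.
  AA → possible child types {A, AB} ✗
  AB → possible child types {A, B, AB} ✗
  AO → possible child types {O, A, B, AB} ✓
  BB → possible child types {B} ✗
  BO → possible child types {O, B} ✓
  OO → possible child types {O, B} ✓

AO, BO, OO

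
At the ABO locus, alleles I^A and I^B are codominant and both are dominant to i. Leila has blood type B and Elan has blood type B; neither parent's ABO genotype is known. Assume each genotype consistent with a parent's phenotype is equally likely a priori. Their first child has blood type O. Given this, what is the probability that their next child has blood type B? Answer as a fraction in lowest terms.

Possible genotypes: Leila ∈ {I^B I^B, I^B i}; Elan ∈ {I^B I^B, I^B i}.
Weight each parental genotype pair by prior × P(type-O child):
  I^B i × I^B i: posterior weight 1; P(next child type B) = 3/4.
Weighted sum = 3/4.

3/4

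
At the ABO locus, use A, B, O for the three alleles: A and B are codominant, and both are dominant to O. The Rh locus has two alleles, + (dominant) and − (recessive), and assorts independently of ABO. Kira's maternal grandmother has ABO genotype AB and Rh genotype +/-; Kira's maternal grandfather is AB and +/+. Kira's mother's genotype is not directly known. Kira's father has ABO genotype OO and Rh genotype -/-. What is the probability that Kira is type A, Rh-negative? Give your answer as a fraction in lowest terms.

Kira's mother's ABO genotype from AB × AB: 1/4 AA, 1/2 AB, 1/4 BB.
Crossing each possibility with the father OO and summing P(type A): 1/4·1 + 1/2·1/2 + 1/4·0 = 1/2.
Similarly for Rh via the mother's Rh distribution: P(Rh-) = 1/4.
Independent loci: 1/2 × 1/4 = 1/8.

1/8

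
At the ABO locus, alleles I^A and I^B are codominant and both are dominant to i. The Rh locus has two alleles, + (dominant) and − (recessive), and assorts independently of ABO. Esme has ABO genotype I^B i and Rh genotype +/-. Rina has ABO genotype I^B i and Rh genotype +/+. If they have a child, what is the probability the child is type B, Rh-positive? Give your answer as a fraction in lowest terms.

3/4

ABO cross I^B i × I^B i → offspring phenotypes: 1/4 O, 3/4 B.
Rh cross +/- × +/+ → 1 Rh+.
Independent loci: P(type B, Rh-positive) = 3/4 × 1 = 3/4.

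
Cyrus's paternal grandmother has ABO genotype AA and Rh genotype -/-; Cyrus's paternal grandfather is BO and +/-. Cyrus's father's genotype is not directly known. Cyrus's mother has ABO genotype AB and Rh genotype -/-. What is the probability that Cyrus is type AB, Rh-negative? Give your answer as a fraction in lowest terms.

Cyrus's father's ABO genotype from AA × BO: 1/2 AB, 1/2 AO.
Crossing each possibility with the mother AB and summing P(type AB): 1/2·1/2 + 1/2·1/4 = 3/8.
Similarly for Rh via the father's Rh distribution: P(Rh-) = 3/4.
Independent loci: 3/8 × 3/4 = 9/32.

9/32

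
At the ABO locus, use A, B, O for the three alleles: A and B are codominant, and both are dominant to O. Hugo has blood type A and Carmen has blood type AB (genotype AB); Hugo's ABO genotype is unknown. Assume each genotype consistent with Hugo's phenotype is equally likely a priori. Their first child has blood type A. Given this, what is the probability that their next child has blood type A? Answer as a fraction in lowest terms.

Possible genotypes: Hugo ∈ {AA, AO}; Carmen ∈ {AB}.
Weight each parental genotype pair by prior × P(type-A child):
  AA × AB: posterior weight 1/2; P(next child type A) = 1/2.
  AO × AB: posterior weight 1/2; P(next child type A) = 1/2.
Weighted sum = 1/2.

1/2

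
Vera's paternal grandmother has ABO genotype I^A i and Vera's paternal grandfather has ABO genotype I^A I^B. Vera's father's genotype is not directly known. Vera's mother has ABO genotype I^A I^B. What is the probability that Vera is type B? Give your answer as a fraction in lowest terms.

Vera's father's ABO genotype from I^A i × I^A I^B: 1/4 I^A I^A, 1/4 I^A I^B, 1/4 I^A i, 1/4 I^B i.
Crossing each possibility with the mother I^A I^B and summing P(type B): 1/4·0 + 1/4·1/4 + 1/4·1/4 + 1/4·1/2 = 1/4.

1/4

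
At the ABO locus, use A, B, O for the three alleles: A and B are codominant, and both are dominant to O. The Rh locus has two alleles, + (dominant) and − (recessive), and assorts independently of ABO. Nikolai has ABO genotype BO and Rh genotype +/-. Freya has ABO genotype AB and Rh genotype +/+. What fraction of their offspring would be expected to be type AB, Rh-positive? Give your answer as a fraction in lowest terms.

1/4

ABO cross BO × AB → offspring phenotypes: 1/4 A, 1/2 B, 1/4 AB.
Rh cross +/- × +/+ → 1 Rh+.
Independent loci: P(type AB, Rh-positive) = 1/4 × 1 = 1/4.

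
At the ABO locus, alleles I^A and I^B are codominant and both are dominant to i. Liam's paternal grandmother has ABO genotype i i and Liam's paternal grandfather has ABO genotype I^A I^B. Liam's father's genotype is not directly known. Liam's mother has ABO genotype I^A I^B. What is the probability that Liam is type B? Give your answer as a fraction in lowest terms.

3/8

Liam's father's ABO genotype from i i × I^A I^B: 1/2 I^A i, 1/2 I^B i.
Crossing each possibility with the mother I^A I^B and summing P(type B): 1/2·1/4 + 1/2·1/2 = 3/8.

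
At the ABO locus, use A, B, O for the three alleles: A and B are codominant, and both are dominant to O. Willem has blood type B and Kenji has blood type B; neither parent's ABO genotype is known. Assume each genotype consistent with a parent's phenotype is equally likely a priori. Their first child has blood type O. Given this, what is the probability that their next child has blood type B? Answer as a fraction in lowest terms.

Possible genotypes: Willem ∈ {BB, BO}; Kenji ∈ {BB, BO}.
Weight each parental genotype pair by prior × P(type-O child):
  BO × BO: posterior weight 1; P(next child type B) = 3/4.
Weighted sum = 3/4.

3/4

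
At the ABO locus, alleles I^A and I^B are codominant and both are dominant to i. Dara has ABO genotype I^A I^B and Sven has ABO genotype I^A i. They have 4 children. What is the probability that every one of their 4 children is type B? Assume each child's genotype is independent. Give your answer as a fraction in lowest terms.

1/256

ABO cross I^A I^B × I^A i → 1/2 A, 1/4 B, 1/4 AB.
So P(type B) = 1/4 per child.
All 4 independent: (1/4)^4 = 1/256.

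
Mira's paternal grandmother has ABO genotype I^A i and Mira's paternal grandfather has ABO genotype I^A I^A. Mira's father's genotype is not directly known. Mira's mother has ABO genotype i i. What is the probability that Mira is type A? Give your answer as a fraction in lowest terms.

Mira's father's ABO genotype from I^A i × I^A I^A: 1/2 I^A I^A, 1/2 I^A i.
Crossing each possibility with the mother i i and summing P(type A): 1/2·1 + 1/2·1/2 = 3/4.

3/4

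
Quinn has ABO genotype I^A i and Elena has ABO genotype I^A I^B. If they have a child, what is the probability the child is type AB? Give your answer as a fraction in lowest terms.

ABO cross I^A i × I^A I^B → offspring phenotypes: 1/2 A, 1/4 B, 1/4 AB.
So P(type AB) = 1/4.

1/4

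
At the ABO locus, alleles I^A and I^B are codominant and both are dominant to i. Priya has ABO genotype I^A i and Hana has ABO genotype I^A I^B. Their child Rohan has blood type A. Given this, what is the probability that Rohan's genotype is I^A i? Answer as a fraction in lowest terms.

Cross I^A i × I^A I^B → 1/4 I^A I^A, 1/4 I^A I^B, 1/4 I^A i, 1/4 I^B i.
Type-A genotypes among offspring: I^A I^A (1/4), I^A i (1/4); total 1/2.
P(I^A i | type A) = (1/4) / (1/2) = 1/2.

1/2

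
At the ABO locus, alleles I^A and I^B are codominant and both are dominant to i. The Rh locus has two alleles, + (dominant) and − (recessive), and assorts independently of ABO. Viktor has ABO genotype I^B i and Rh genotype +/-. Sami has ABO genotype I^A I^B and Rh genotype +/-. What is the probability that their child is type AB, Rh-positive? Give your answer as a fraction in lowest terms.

ABO cross I^B i × I^A I^B → offspring phenotypes: 1/4 A, 1/2 B, 1/4 AB.
Rh cross +/- × +/- → 3/4 Rh+, 1/4 Rh-.
Independent loci: P(type AB, Rh-positive) = 1/4 × 3/4 = 3/16.

3/16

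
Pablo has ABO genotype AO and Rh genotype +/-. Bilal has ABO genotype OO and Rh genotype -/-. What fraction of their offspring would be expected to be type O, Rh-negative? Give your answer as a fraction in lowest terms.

ABO cross AO × OO → offspring phenotypes: 1/2 O, 1/2 A.
Rh cross +/- × -/- → 1/2 Rh+, 1/2 Rh-.
Independent loci: P(type O, Rh-negative) = 1/2 × 1/2 = 1/4.

1/4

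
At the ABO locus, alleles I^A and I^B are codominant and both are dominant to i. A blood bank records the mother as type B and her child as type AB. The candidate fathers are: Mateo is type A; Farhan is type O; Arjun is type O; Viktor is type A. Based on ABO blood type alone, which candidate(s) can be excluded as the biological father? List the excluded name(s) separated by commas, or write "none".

Farhan, Arjun

A candidate is excluded only if no genotype consistent with his phenotype could produce a type AB child with a type B mother.
Farhan (type O): no genotype consistent with that phenotype can produce a type-AB child with a type-B mother.
Arjun (type O): no genotype consistent with that phenotype can produce a type-AB child with a type-B mother.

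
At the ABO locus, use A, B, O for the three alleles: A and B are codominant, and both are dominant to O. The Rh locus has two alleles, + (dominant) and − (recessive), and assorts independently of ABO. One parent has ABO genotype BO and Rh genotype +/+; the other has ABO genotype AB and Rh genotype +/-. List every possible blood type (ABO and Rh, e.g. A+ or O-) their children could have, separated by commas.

A+, B+, AB+

Gametes from BO × AB give offspring ABO genotypes AB, AO, BB, BO, i.e. phenotypes A, B, AB.
Rh cross +/+ × +/- → phenotypes Rh+.
Combining independently: A+, B+, AB+.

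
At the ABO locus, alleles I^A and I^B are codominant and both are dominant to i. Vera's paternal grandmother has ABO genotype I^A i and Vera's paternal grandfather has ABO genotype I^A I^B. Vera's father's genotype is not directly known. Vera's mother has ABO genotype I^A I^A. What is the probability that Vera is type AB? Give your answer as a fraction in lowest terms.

1/4

Vera's father's ABO genotype from I^A i × I^A I^B: 1/4 I^A I^A, 1/4 I^A I^B, 1/4 I^A i, 1/4 I^B i.
Crossing each possibility with the mother I^A I^A and summing P(type AB): 1/4·0 + 1/4·1/2 + 1/4·0 + 1/4·1/2 = 1/4.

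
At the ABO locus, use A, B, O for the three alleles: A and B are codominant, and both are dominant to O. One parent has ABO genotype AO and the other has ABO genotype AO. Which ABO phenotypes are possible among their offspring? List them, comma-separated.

Gametes from AO × AO give offspring ABO genotypes AA, AO, OO, i.e. phenotypes O, A.

O, A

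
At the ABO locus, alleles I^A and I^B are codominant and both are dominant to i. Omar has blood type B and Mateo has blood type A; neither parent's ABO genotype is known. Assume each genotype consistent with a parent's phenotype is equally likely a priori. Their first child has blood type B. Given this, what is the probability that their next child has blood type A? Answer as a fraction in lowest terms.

1/12

Possible genotypes: Omar ∈ {I^B I^B, I^B i}; Mateo ∈ {I^A I^A, I^A i}.
Weight each parental genotype pair by prior × P(type-B child):
  I^B I^B × I^A i: posterior weight 2/3; P(next child type A) = 0.
  I^B i × I^A i: posterior weight 1/3; P(next child type A) = 1/4.
Weighted sum = 1/12.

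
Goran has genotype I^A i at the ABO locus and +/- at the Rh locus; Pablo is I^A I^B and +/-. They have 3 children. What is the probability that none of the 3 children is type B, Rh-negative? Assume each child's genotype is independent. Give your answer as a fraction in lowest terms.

3375/4096

ABO cross I^A i × I^A I^B → 1/2 A, 1/4 B, 1/4 AB.
Rh cross +/- × +/- → 3/4 Rh+, 1/4 Rh-; so P(type B, Rh-negative) = 1/4 × 1/4 = 1/16 per child.
P(not type B, Rh-negative) = 15/16 for one child; (15/16)^3 = 3375/4096.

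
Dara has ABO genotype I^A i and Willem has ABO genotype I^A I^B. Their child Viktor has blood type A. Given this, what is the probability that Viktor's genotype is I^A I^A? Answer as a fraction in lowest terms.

1/2

Cross I^A i × I^A I^B → 1/4 I^A I^A, 1/4 I^A I^B, 1/4 I^A i, 1/4 I^B i.
Type-A genotypes among offspring: I^A I^A (1/4), I^A i (1/4); total 1/2.
P(I^A I^A | type A) = (1/4) / (1/2) = 1/2.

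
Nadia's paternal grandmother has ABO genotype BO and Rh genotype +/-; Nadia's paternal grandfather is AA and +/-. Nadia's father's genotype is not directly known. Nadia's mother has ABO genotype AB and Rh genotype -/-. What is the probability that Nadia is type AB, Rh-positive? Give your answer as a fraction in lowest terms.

Nadia's father's ABO genotype from BO × AA: 1/2 AB, 1/2 AO.
Crossing each possibility with the mother AB and summing P(type AB): 1/2·1/2 + 1/2·1/4 = 3/8.
Similarly for Rh via the father's Rh distribution: P(Rh+) = 1/2.
Independent loci: 3/8 × 1/2 = 3/16.

3/16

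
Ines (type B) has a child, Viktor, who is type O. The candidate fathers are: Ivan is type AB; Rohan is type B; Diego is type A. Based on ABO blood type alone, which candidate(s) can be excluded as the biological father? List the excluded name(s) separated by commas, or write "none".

Ivan

A candidate is excluded only if no genotype consistent with his phenotype could produce a type O child with a type B mother.
Ivan (type AB): no genotype consistent with that phenotype can produce a type-O child with a type-B mother.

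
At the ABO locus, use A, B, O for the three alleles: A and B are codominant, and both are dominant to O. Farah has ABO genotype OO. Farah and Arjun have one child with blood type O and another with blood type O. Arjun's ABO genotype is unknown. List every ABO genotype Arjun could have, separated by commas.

For each candidate genotype of Arjun, check whether crossing it with OO can produce every observed child phenotype.
  AA → possible child types {A} ✗
  AB → possible child types {A, B} ✗
  AO → possible child types {O, A} ✓
  BB → possible child types {B} ✗
  BO → possible child types {O, B} ✓
  OO → possible child types {O} ✓

AO, BO, OO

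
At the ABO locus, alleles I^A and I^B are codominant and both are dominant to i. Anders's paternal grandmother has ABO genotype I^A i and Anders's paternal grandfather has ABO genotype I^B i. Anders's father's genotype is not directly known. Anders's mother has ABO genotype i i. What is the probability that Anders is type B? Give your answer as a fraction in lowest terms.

Anders's father's ABO genotype from I^A i × I^B i: 1/4 I^A I^B, 1/4 I^A i, 1/4 I^B i, 1/4 i i.
Crossing each possibility with the mother i i and summing P(type B): 1/4·1/2 + 1/4·0 + 1/4·1/2 + 1/4·0 = 1/4.

1/4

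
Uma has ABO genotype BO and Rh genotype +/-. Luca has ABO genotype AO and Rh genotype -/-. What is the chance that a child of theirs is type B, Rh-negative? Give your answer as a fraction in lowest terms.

ABO cross BO × AO → offspring phenotypes: 1/4 O, 1/4 A, 1/4 B, 1/4 AB.
Rh cross +/- × -/- → 1/2 Rh+, 1/2 Rh-.
Independent loci: P(type B, Rh-negative) = 1/4 × 1/2 = 1/8.

1/8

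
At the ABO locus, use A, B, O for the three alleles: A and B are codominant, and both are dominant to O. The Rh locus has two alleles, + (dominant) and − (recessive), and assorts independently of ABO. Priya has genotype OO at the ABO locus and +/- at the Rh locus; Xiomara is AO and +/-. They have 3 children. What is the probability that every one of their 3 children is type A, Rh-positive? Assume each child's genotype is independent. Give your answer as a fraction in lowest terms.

ABO cross OO × AO → 1/2 O, 1/2 A.
Rh cross +/- × +/- → 3/4 Rh+, 1/4 Rh-; so P(type A, Rh-positive) = 1/2 × 3/4 = 3/8 per child.
All 3 independent: (3/8)^3 = 27/512.

27/512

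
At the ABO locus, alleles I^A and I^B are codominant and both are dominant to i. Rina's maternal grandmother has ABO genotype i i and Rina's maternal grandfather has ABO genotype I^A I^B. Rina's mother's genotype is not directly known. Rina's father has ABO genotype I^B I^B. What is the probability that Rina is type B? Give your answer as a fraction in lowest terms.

Rina's mother's ABO genotype from i i × I^A I^B: 1/2 I^A i, 1/2 I^B i.
Crossing each possibility with the father I^B I^B and summing P(type B): 1/2·1/2 + 1/2·1 = 3/4.

3/4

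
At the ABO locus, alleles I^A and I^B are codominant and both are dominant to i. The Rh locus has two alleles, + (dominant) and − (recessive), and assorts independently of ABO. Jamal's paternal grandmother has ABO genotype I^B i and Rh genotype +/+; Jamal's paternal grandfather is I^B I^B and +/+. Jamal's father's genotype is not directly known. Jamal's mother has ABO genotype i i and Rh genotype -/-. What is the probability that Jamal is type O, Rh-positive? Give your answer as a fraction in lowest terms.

Jamal's father's ABO genotype from I^B i × I^B I^B: 1/2 I^B I^B, 1/2 I^B i.
Crossing each possibility with the mother i i and summing P(type O): 1/2·0 + 1/2·1/2 = 1/4.
Similarly for Rh via the father's Rh distribution: P(Rh+) = 1.
Independent loci: 1/4 × 1 = 1/4.

1/4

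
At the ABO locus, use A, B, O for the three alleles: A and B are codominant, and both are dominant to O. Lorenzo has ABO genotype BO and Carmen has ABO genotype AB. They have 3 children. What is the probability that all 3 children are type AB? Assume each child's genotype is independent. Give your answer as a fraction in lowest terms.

ABO cross BO × AB → 1/4 A, 1/2 B, 1/4 AB.
So P(type AB) = 1/4 per child.
All 3 independent: (1/4)^3 = 1/64.

1/64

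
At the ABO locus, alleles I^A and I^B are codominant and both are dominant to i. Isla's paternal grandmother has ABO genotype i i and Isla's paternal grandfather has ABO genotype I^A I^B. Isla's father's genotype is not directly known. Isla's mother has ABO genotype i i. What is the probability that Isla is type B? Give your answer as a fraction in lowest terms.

1/4

Isla's father's ABO genotype from i i × I^A I^B: 1/2 I^A i, 1/2 I^B i.
Crossing each possibility with the mother i i and summing P(type B): 1/2·0 + 1/2·1/2 = 1/4.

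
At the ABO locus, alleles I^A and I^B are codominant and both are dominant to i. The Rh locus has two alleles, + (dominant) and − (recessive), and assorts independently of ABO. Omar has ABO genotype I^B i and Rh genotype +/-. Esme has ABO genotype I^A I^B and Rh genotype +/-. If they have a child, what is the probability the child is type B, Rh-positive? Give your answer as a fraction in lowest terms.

3/8

ABO cross I^B i × I^A I^B → offspring phenotypes: 1/4 A, 1/2 B, 1/4 AB.
Rh cross +/- × +/- → 3/4 Rh+, 1/4 Rh-.
Independent loci: P(type B, Rh-positive) = 1/2 × 3/4 = 3/8.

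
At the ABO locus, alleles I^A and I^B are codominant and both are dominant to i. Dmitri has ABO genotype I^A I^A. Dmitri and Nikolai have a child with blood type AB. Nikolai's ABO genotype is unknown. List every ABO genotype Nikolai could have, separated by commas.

For each candidate genotype of Nikolai, check whether crossing it with I^A I^A can produce every observed child phenotype.
  I^A I^A → possible child types {A} ✗
  I^A I^B → possible child types {A, AB} ✓
  I^A i → possible child types {A} ✗
  I^B I^B → possible child types {AB} ✓
  I^B i → possible child types {A, AB} ✓
  i i → possible child types {A} ✗

I^A I^B, I^B I^B, I^B i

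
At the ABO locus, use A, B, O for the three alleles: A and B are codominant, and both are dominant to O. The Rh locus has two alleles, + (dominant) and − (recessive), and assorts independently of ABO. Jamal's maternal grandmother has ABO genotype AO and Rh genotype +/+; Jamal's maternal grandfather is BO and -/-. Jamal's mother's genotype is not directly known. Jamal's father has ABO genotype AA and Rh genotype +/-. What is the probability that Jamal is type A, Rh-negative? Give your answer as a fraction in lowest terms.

Jamal's mother's ABO genotype from AO × BO: 1/4 AB, 1/4 AO, 1/4 BO, 1/4 OO.
Crossing each possibility with the father AA and summing P(type A): 1/4·1/2 + 1/4·1 + 1/4·1/2 + 1/4·1 = 3/4.
Similarly for Rh via the mother's Rh distribution: P(Rh-) = 1/4.
Independent loci: 3/4 × 1/4 = 3/16.

3/16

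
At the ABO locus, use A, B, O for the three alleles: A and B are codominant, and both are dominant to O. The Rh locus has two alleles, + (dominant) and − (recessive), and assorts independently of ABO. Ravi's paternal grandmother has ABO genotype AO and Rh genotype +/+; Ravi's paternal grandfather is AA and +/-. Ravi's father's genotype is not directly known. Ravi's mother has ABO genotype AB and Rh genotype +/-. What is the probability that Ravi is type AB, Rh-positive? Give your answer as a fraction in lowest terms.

Ravi's father's ABO genotype from AO × AA: 1/2 AA, 1/2 AO.
Crossing each possibility with the mother AB and summing P(type AB): 1/2·1/2 + 1/2·1/4 = 3/8.
Similarly for Rh via the father's Rh distribution: P(Rh+) = 7/8.
Independent loci: 3/8 × 7/8 = 21/64.

21/64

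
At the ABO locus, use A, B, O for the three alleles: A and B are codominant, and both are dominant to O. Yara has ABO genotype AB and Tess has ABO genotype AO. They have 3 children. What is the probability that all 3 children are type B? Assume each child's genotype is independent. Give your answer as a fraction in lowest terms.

1/64

ABO cross AB × AO → 1/2 A, 1/4 B, 1/4 AB.
So P(type B) = 1/4 per child.
All 3 independent: (1/4)^3 = 1/64.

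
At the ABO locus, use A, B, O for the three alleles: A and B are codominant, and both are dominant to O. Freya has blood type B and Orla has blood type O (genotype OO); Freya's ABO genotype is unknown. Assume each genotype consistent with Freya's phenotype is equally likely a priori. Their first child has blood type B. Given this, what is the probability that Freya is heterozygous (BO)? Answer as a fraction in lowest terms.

1/3

Possible genotypes: Freya ∈ {BB, BO}; Orla ∈ {OO}.
Weight each parental genotype pair by prior × P(type-B child):
  BB × OO: posterior weight 2/3.
  BO × OO: posterior weight 1/3.
Sum the posterior weight over pairs where Freya is BO: 1/3.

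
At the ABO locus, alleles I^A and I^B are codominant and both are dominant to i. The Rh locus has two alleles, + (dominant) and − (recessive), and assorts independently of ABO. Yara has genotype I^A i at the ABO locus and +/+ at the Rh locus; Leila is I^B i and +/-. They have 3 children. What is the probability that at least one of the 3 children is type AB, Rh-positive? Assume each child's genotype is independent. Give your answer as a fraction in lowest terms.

ABO cross I^A i × I^B i → 1/4 O, 1/4 A, 1/4 B, 1/4 AB.
Rh cross +/+ × +/- → 1 Rh+; so P(type AB, Rh-positive) = 1/4 × 1 = 1/4 per child.
P(none) = (3/4)^3 = 27/64; P(at least one) = 1 − 27/64 = 37/64.

37/64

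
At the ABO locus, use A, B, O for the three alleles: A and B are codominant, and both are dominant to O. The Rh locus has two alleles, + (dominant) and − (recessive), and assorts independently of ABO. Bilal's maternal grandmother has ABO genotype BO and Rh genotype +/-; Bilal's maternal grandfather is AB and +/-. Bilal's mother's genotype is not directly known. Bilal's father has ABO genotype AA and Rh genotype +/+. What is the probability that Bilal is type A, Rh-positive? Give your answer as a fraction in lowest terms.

Bilal's mother's ABO genotype from BO × AB: 1/4 AB, 1/4 AO, 1/4 BB, 1/4 BO.
Crossing each possibility with the father AA and summing P(type A): 1/4·1/2 + 1/4·1 + 1/4·0 + 1/4·1/2 = 1/2.
Similarly for Rh via the mother's Rh distribution: P(Rh+) = 1.
Independent loci: 1/2 × 1 = 1/2.

1/2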